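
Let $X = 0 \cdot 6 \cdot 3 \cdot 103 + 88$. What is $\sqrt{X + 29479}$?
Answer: $\sqrt{29567} \approx 171.95$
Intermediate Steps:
$X = 88$ ($X = 0 \cdot 3 \cdot 103 + 88 = 0 \cdot 103 + 88 = 0 + 88 = 88$)
$\sqrt{X + 29479} = \sqrt{88 + 29479} = \sqrt{29567}$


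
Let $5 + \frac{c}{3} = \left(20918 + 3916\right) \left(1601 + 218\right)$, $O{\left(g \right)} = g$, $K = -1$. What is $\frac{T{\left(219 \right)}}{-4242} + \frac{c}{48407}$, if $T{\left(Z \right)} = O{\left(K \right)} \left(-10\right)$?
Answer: $\frac{287435817848}{102671247} \approx 2799.6$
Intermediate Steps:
$T{\left(Z \right)} = 10$ ($T{\left(Z \right)} = \left(-1\right) \left(-10\right) = 10$)
$c = 135519123$ ($c = -15 + 3 \left(20918 + 3916\right) \left(1601 + 218\right) = -15 + 3 \cdot 24834 \cdot 1819 = -15 + 3 \cdot 45173046 = -15 + 135519138 = 135519123$)
$\frac{T{\left(219 \right)}}{-4242} + \frac{c}{48407} = \frac{10}{-4242} + \frac{135519123}{48407} = 10 \left(- \frac{1}{4242}\right) + 135519123 \cdot \frac{1}{48407} = - \frac{5}{2121} + \frac{135519123}{48407} = \frac{287435817848}{102671247}$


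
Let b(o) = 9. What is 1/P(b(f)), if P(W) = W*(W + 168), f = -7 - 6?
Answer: 1/1593 ≈ 0.00062775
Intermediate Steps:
f = -13
P(W) = W*(168 + W)
1/P(b(f)) = 1/(9*(168 + 9)) = 1/(9*177) = 1/1593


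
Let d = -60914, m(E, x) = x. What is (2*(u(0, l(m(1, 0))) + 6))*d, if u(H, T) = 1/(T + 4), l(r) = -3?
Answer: -852796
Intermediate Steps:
u(H, T) = 1/(4 + T)
(2*(u(0, l(m(1, 0))) + 6))*d = (2*(1/(4 - 3) + 6))*(-60914) = (2*(1/1 + 6))*(-60914) = (2*(1 + 6))*(-60914) = (2*7)*(-60914) = 14*(-60914) = -852796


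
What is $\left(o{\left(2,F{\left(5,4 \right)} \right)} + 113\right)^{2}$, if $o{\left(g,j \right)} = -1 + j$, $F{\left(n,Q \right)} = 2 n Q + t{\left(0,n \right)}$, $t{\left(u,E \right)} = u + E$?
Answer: $24649$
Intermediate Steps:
$t{\left(u,E \right)} = E + u$
$F{\left(n,Q \right)} = n + 2 Q n$ ($F{\left(n,Q \right)} = 2 n Q + \left(n + 0\right) = 2 Q n + n = n + 2 Q n$)
$\left(o{\left(2,F{\left(5,4 \right)} \right)} + 113\right)^{2} = \left(\left(-1 + 5 \left(1 + 2 \cdot 4\right)\right) + 113\right)^{2} = \left(\left(-1 + 5 \left(1 + 8\right)\right) + 113\right)^{2} = \left(\left(-1 + 5 \cdot 9\right) + 113\right)^{2} = \left(\left(-1 + 45\right) + 113\right)^{2} = \left(44 + 113\right)^{2} = 157^{2} = 24649$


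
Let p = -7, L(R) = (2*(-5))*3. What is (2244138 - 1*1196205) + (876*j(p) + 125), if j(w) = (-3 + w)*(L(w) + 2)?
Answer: 1293338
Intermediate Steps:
L(R) = -30 (L(R) = -10*3 = -30)
j(w) = 84 - 28*w (j(w) = (-3 + w)*(-30 + 2) = (-3 + w)*(-28) = 84 - 28*w)
(2244138 - 1*1196205) + (876*j(p) + 125) = (2244138 - 1*1196205) + (876*(84 - 28*(-7)) + 125) = (2244138 - 1196205) + (876*(84 + 196) + 125) = 1047933 + (876*280 + 125) = 1047933 + (245280 + 125) = 1047933 + 245405 = 1293338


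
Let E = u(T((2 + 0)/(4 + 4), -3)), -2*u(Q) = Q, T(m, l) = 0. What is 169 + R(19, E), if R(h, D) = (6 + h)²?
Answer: 794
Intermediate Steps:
u(Q) = -Q/2
E = 0 (E = -½*0 = 0)
169 + R(19, E) = 169 + (6 + 19)² = 169 + 25² = 169 + 625 = 794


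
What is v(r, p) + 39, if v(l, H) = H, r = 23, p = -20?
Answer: 19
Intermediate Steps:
v(r, p) + 39 = -20 + 39 = 19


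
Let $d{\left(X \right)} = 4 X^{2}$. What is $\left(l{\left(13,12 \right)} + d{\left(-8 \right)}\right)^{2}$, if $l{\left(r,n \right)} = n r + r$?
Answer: $180625$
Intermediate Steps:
$l{\left(r,n \right)} = r + n r$
$\left(l{\left(13,12 \right)} + d{\left(-8 \right)}\right)^{2} = \left(13 \left(1 + 12\right) + 4 \left(-8\right)^{2}\right)^{2} = \left(13 \cdot 13 + 4 \cdot 64\right)^{2} = \left(169 + 256\right)^{2} = 425^{2} = 180625$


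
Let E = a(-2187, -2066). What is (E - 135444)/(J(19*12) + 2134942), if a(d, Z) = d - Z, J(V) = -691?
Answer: -7135/112329 ≈ -0.063519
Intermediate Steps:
E = -121 (E = -2187 - 1*(-2066) = -2187 + 2066 = -121)
(E - 135444)/(J(19*12) + 2134942) = (-121 - 135444)/(-691 + 2134942) = -135565/2134251 = -135565*1/2134251 = -7135/112329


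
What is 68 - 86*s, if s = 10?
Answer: -792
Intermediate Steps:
68 - 86*s = 68 - 86*10 = 68 - 860 = -792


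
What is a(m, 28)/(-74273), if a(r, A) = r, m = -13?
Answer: 13/74273 ≈ 0.00017503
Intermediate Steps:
a(m, 28)/(-74273) = -13/(-74273) = -13*(-1/74273) = 13/74273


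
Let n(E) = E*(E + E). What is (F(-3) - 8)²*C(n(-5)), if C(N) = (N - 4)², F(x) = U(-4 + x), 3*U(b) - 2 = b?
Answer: 1779556/9 ≈ 1.9773e+5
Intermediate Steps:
U(b) = ⅔ + b/3
F(x) = -⅔ + x/3 (F(x) = ⅔ + (-4 + x)/3 = ⅔ + (-4/3 + x/3) = -⅔ + x/3)
n(E) = 2*E² (n(E) = E*(2*E) = 2*E²)
C(N) = (-4 + N)²
(F(-3) - 8)²*C(n(-5)) = ((-⅔ + (⅓)*(-3)) - 8)²*(-4 + 2*(-5)²)² = ((-⅔ - 1) - 8)²*(-4 + 2*25)² = (-5/3 - 8)²*(-4 + 50)² = (-29/3)²*46² = (841/9)*2116 = 1779556/9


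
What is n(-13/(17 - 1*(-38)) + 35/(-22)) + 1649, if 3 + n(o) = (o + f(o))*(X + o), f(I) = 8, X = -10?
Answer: 19033221/12100 ≈ 1573.0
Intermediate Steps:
n(o) = -3 + (-10 + o)*(8 + o) (n(o) = -3 + (o + 8)*(-10 + o) = -3 + (8 + o)*(-10 + o) = -3 + (-10 + o)*(8 + o))
n(-13/(17 - 1*(-38)) + 35/(-22)) + 1649 = (-83 + (-13/(17 - 1*(-38)) + 35/(-22))² - 2*(-13/(17 - 1*(-38)) + 35/(-22))) + 1649 = (-83 + (-13/(17 + 38) + 35*(-1/22))² - 2*(-13/(17 + 38) + 35*(-1/22))) + 1649 = (-83 + (-13/55 - 35/22)² - 2*(-13/55 - 35/22)) + 1649 = (-83 + (-201/110)² - 2*(-201/110)) + 1649 = (-83 + 40401/12100 + 201/55) + 1649 = -919679/12100 + 1649 = 19033221/12100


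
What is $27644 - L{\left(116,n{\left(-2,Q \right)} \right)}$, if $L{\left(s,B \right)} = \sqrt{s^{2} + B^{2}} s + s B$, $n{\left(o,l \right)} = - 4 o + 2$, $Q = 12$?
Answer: $26484 - 232 \sqrt{3389} \approx 12978.0$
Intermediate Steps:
$n{\left(o,l \right)} = 2 - 4 o$
$L{\left(s,B \right)} = B s + s \sqrt{B^{2} + s^{2}}$ ($L{\left(s,B \right)} = \sqrt{B^{2} + s^{2}} s + B s = s \sqrt{B^{2} + s^{2}} + B s = B s + s \sqrt{B^{2} + s^{2}}$)
$27644 - L{\left(116,n{\left(-2,Q \right)} \right)} = 27644 - 116 \left(\left(2 - -8\right) + \sqrt{\left(2 - -8\right)^{2} + 116^{2}}\right) = 27644 - 116 \left(\left(2 + 8\right) + \sqrt{\left(2 + 8\right)^{2} + 13456}\right) = 27644 - 116 \left(10 + \sqrt{10^{2} + 13456}\right) = 27644 - 116 \left(10 + \sqrt{100 + 13456}\right) = 27644 - 116 \left(10 + \sqrt{13556}\right) = 27644 - 116 \left(10 + 2 \sqrt{3389}\right) = 27644 - \left(1160 + 232 \sqrt{3389}\right) = 26484 - 232 \sqrt{3389}$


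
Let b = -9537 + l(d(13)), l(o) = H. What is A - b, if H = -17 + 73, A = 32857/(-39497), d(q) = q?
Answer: 374438200/39497 ≈ 9480.2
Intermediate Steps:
A = -32857/39497 (A = 32857*(-1/39497) = -32857/39497 ≈ -0.83189)
H = 56
l(o) = 56
b = -9481 (b = -9537 + 56 = -9481)
A - b = -32857/39497 - 1*(-9481) = -32857/39497 + 9481 = 374438200/39497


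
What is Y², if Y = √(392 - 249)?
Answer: 143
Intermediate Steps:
Y = √143 ≈ 11.958
Y² = (√143)² = 143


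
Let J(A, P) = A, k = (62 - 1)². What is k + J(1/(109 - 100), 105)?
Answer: 33490/9 ≈ 3721.1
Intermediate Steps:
k = 3721 (k = 61² = 3721)
k + J(1/(109 - 100), 105) = 3721 + 1/(109 - 100) = 3721 + 1/9 = 3721 + ⅑ = 33490/9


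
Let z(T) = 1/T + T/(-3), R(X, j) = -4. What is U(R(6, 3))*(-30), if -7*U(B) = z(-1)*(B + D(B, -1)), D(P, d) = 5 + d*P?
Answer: -100/7 ≈ -14.286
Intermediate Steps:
z(T) = 1/T - T/3 (z(T) = 1/T + T*(-⅓) = 1/T - T/3)
D(P, d) = 5 + P*d
U(B) = 10/21 (U(B) = -(1/(-1) - ⅓*(-1))*(B + (5 + B*(-1)))/7 = -(-1 + ⅓)*(B + (5 - B))/7 = -(-2)*5/21 = -⅐*(-10/3) = 10/21)
U(R(6, 3))*(-30) = (10/21)*(-30) = -100/7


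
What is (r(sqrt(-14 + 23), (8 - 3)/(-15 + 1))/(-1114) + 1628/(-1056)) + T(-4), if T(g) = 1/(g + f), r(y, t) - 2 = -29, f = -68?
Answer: -15353/10026 ≈ -1.5313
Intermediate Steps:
r(y, t) = -27 (r(y, t) = 2 - 29 = -27)
T(g) = 1/(-68 + g) (T(g) = 1/(g - 68) = 1/(-68 + g))
(r(sqrt(-14 + 23), (8 - 3)/(-15 + 1))/(-1114) + 1628/(-1056)) + T(-4) = (-27/(-1114) + 1628/(-1056)) + 1/(-68 - 4) = (-27*(-1/1114) + 1628*(-1/1056)) + 1/(-72) = (27/1114 - 37/24) - 1/72 = -20285/13368 - 1/72 = -15353/10026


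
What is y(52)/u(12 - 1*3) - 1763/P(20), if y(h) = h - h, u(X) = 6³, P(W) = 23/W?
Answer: -35260/23 ≈ -1533.0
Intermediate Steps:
u(X) = 216
y(h) = 0
y(52)/u(12 - 1*3) - 1763/P(20) = 0/216 - 1763/(23/20) = 0*(1/216) - 1763/(23*(1/20)) = 0 - 1763/23/20 = 0 - 1763*20/23 = 0 - 35260/23 = -35260/23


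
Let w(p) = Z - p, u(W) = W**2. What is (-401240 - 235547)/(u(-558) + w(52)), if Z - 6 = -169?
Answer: -636787/311149 ≈ -2.0466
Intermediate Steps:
Z = -163 (Z = 6 - 169 = -163)
w(p) = -163 - p
(-401240 - 235547)/(u(-558) + w(52)) = (-401240 - 235547)/((-558)**2 + (-163 - 1*52)) = -636787/(311364 + (-163 - 52)) = -636787/(311364 - 215) = -636787/311149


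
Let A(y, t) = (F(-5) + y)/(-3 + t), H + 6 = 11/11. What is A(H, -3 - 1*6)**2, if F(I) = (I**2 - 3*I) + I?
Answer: 25/4 ≈ 6.2500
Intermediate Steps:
H = -5 (H = -6 + 11/11 = -6 + 11*(1/11) = -6 + 1 = -5)
F(I) = I**2 - 2*I
A(y, t) = (35 + y)/(-3 + t) (A(y, t) = (-5*(-2 - 5) + y)/(-3 + t) = (-5*(-7) + y)/(-3 + t) = (35 + y)/(-3 + t))
A(H, -3 - 1*6)**2 = ((35 - 5)/(-3 + (-3 - 1*6)))**2 = (30/(-3 + (-3 - 6)))**2 = (30/(-3 - 9))**2 = (30/(-12))**2 = (-1/12*30)**2 = (-5/2)**2 = 25/4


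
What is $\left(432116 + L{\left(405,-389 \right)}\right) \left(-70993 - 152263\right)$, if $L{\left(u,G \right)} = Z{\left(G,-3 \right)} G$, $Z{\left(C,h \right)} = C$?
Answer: $-130255810872$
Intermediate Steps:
$L{\left(u,G \right)} = G^{2}$ ($L{\left(u,G \right)} = G G = G^{2}$)
$\left(432116 + L{\left(405,-389 \right)}\right) \left(-70993 - 152263\right) = \left(432116 + \left(-389\right)^{2}\right) \left(-70993 - 152263\right) = \left(432116 + 151321\right) \left(-70993 + \left(-177763 + 25500\right)\right) = 583437 \left(-70993 - 152263\right) = 583437 \left(-223256\right) = -130255810872$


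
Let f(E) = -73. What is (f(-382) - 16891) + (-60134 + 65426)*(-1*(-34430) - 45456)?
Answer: -58366556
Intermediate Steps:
(f(-382) - 16891) + (-60134 + 65426)*(-1*(-34430) - 45456) = (-73 - 16891) + (-60134 + 65426)*(-1*(-34430) - 45456) = -16964 + 5292*(34430 - 45456) = -16964 + 5292*(-11026) = -16964 - 58349592 = -58366556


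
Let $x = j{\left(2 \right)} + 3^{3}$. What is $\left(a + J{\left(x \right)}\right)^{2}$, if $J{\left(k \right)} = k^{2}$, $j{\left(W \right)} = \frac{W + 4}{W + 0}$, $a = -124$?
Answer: $602176$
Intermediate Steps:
$j{\left(W \right)} = \frac{4 + W}{W}$
$x = 30$ ($x = \frac{4 + 2}{2} + 3^{3} = \frac{1}{2} \cdot 6 + 27 = 3 + 27 = 30$)
$\left(a + J{\left(x \right)}\right)^{2} = \left(-124 + 30^{2}\right)^{2} = \left(-124 + 900\right)^{2} = 776^{2} = 602176$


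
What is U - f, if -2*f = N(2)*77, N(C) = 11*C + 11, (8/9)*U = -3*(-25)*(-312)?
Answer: -50109/2 ≈ -25055.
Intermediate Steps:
U = -26325 (U = 9*(-3*(-25)*(-312))/8 = 9*(75*(-312))/8 = (9/8)*(-23400) = -26325)
N(C) = 11 + 11*C
f = -2541/2 (f = -(11 + 11*2)*77/2 = -(11 + 22)*77/2 = -33*77/2 = -1/2*2541 = -2541/2 ≈ -1270.5)
U - f = -26325 - 1*(-2541/2) = -26325 + 2541/2 = -50109/2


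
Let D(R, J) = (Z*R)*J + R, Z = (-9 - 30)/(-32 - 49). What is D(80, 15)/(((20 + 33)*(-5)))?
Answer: -1184/477 ≈ -2.4822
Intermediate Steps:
Z = 13/27 (Z = -39/(-81) = -39*(-1/81) = 13/27 ≈ 0.48148)
D(R, J) = R + 13*J*R/27 (D(R, J) = (13*R/27)*J + R = 13*J*R/27 + R = R + 13*J*R/27)
D(80, 15)/(((20 + 33)*(-5))) = ((1/27)*80*(27 + 13*15))/(((20 + 33)*(-5))) = ((1/27)*80*(27 + 195))/((53*(-5))) = ((1/27)*80*222)/(-265) = (5920/9)*(-1/265) = -1184/477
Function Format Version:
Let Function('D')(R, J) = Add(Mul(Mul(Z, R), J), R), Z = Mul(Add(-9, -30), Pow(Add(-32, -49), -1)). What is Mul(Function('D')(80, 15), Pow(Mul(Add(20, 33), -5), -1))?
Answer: Rational(-1184, 477) ≈ -2.4822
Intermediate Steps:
Z = Rational(13, 27) (Z = Mul(-39, Pow(-81, -1)) = Mul(-39, Rational(-1, 81)) = Rational(13, 27) ≈ 0.48148)
Function('D')(R, J) = Add(R, Mul(Rational(13, 27), J, R)) (Function('D')(R, J) = Add(Mul(Mul(Rational(13, 27), R), J), R) = Add(Mul(Rational(13, 27), J, R), R) = Add(R, Mul(Rational(13, 27), J, R)))
Mul(Function('D')(80, 15), Pow(Mul(Add(20, 33), -5), -1)) = Mul(Mul(Rational(1, 27), 80, Add(27, Mul(13, 15))), Pow(Mul(Add(20, 33), -5), -1)) = Mul(Mul(Rational(1, 27), 80, Add(27, 195)), Pow(Mul(53, -5), -1)) = Mul(Mul(Rational(1, 27), 80, 222), Pow(-265, -1)) = Mul(Rational(5920, 9), Rational(-1, 265)) = Rational(-1184, 477)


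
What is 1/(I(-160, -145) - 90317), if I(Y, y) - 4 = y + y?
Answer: -1/90603 ≈ -1.1037e-5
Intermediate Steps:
I(Y, y) = 4 + 2*y (I(Y, y) = 4 + (y + y) = 4 + 2*y)
1/(I(-160, -145) - 90317) = 1/((4 + 2*(-145)) - 90317) = 1/((4 - 290) - 90317) = 1/(-286 - 90317) = 1/(-90603) = -1/90603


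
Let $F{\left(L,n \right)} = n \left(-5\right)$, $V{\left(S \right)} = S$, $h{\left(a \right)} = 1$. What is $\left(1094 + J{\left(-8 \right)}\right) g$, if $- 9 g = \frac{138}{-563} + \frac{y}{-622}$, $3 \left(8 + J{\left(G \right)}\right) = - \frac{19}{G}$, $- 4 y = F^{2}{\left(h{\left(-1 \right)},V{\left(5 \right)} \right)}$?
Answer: $- \frac{222514073}{302560704} \approx -0.73544$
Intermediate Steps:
$F{\left(L,n \right)} = - 5 n$
$y = - \frac{625}{4}$ ($y = - \frac{\left(\left(-5\right) 5\right)^{2}}{4} = - \frac{\left(-25\right)^{2}}{4} = \left(- \frac{1}{4}\right) 625 = - \frac{625}{4} \approx -156.25$)
$J{\left(G \right)} = -8 - \frac{19}{3 G}$ ($J{\left(G \right)} = -8 + \frac{\left(-19\right) \frac{1}{G}}{3} = -8 - \frac{19}{3 G}$)
$g = - \frac{8531}{12606696}$ ($g = - \frac{\frac{138}{-563} - \frac{625}{4 \left(-622\right)}}{9} = - \frac{138 \left(- \frac{1}{563}\right) - - \frac{625}{2488}}{9} = - \frac{- \frac{138}{563} + \frac{625}{2488}}{9} = \left(- \frac{1}{9}\right) \frac{8531}{1400744} = - \frac{8531}{12606696} \approx -0.0006767$)
$\left(1094 + J{\left(-8 \right)}\right) g = \left(1094 - \left(8 + \frac{19}{3 \left(-8\right)}\right)\right) \left(- \frac{8531}{12606696}\right) = \left(1094 - \frac{173}{24}\right) \left(- \frac{8531}{12606696}\right) = \frac{26083}{24} \left(- \frac{8531}{12606696}\right) = - \frac{222514073}{302560704}$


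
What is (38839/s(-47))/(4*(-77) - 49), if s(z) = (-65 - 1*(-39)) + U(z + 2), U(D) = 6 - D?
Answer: -38839/8925 ≈ -4.3517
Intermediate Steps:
s(z) = -22 - z (s(z) = (-65 - 1*(-39)) + (6 - (z + 2)) = (-65 + 39) + (6 - (2 + z)) = -26 + (6 + (-2 - z)) = -26 + (4 - z) = -22 - z)
(38839/s(-47))/(4*(-77) - 49) = (38839/(-22 - 1*(-47)))/(4*(-77) - 49) = (38839/(-22 + 47))/(-308 - 49) = (38839/25)/(-357) = (38839*(1/25))*(-1/357) = (38839/25)*(-1/357) = -38839/8925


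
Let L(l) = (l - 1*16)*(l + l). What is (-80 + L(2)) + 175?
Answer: 39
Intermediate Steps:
L(l) = 2*l*(-16 + l) (L(l) = (l - 16)*(2*l) = (-16 + l)*(2*l) = 2*l*(-16 + l))
(-80 + L(2)) + 175 = (-80 + 2*2*(-16 + 2)) + 175 = (-80 + 2*2*(-14)) + 175 = (-80 - 56) + 175 = -136 + 175 = 39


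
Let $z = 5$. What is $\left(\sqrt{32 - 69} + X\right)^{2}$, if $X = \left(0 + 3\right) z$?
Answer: $\left(15 + i \sqrt{37}\right)^{2} \approx 188.0 + 182.48 i$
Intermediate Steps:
$X = 15$ ($X = \left(0 + 3\right) 5 = 3 \cdot 5 = 15$)
$\left(\sqrt{32 - 69} + X\right)^{2} = \left(\sqrt{32 - 69} + 15\right)^{2} = \left(\sqrt{-37} + 15\right)^{2} = \left(i \sqrt{37} + 15\right)^{2} = \left(15 + i \sqrt{37}\right)^{2}$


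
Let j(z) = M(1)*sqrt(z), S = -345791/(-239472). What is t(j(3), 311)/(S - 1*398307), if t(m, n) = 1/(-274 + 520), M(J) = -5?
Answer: -39912/3910704152633 ≈ -1.0206e-8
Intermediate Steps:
S = 345791/239472 (S = -345791*(-1/239472) = 345791/239472 ≈ 1.4440)
j(z) = -5*sqrt(z)
t(m, n) = 1/246
t(j(3), 311)/(S - 1*398307) = 1/(246*(345791/239472 - 1*398307)) = 1/(246*(345791/239472 - 398307)) = 1/(246*(-95383028113/239472)) = (1/246)*(-239472/95383028113) = -39912/3910704152633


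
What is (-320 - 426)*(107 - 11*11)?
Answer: 10444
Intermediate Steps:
(-320 - 426)*(107 - 11*11) = -746*(107 - 121) = -746*(-14) = 10444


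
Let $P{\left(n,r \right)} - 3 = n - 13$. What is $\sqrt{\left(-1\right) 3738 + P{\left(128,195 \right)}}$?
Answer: $2 i \sqrt{905} \approx 60.166 i$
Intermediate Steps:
$P{\left(n,r \right)} = -10 + n$ ($P{\left(n,r \right)} = 3 + \left(n - 13\right) = 3 + \left(-13 + n\right) = -10 + n$)
$\sqrt{\left(-1\right) 3738 + P{\left(128,195 \right)}} = \sqrt{\left(-1\right) 3738 + \left(-10 + 128\right)} = \sqrt{-3738 + 118} = \sqrt{-3620} = 2 i \sqrt{905}$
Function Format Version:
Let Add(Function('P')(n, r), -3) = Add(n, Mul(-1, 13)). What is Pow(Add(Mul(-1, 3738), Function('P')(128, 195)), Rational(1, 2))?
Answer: Mul(2, I, Pow(905, Rational(1, 2))) ≈ Mul(60.166, I)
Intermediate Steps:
Function('P')(n, r) = Add(-10, n) (Function('P')(n, r) = Add(3, Add(n, Mul(-1, 13))) = Add(3, Add(n, -13)) = Add(3, Add(-13, n)) = Add(-10, n))
Pow(Add(Mul(-1, 3738), Function('P')(128, 195)), Rational(1, 2)) = Pow(Add(Mul(-1, 3738), Add(-10, 128)), Rational(1, 2)) = Pow(Add(-3738, 118), Rational(1, 2)) = Pow(-3620, Rational(1, 2)) = Mul(2, I, Pow(905, Rational(1, 2)))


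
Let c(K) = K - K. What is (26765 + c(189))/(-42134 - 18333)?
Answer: -26765/60467 ≈ -0.44264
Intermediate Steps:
c(K) = 0
(26765 + c(189))/(-42134 - 18333) = (26765 + 0)/(-42134 - 18333) = 26765/(-60467) = 26765*(-1/60467) = -26765/60467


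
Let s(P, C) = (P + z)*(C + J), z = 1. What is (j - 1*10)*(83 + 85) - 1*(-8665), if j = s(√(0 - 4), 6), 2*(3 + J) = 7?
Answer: 8077 + 2184*I ≈ 8077.0 + 2184.0*I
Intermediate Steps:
J = ½ (J = -3 + (½)*7 = -3 + 7/2 = ½ ≈ 0.50000)
s(P, C) = (1 + P)*(½ + C) (s(P, C) = (P + 1)*(C + ½) = (1 + P)*(½ + C))
j = 13/2 + 13*I (j = ½ + 6 + √(0 - 4)/2 + 6*√(0 - 4) = ½ + 6 + √(-4)/2 + 6*√(-4) = ½ + 6 + (2*I)/2 + 6*(2*I) = ½ + 6 + I + 12*I = 13/2 + 13*I ≈ 6.5 + 13.0*I)
(j - 1*10)*(83 + 85) - 1*(-8665) = ((13/2 + 13*I) - 1*10)*(83 + 85) - 1*(-8665) = ((13/2 + 13*I) - 10)*168 + 8665 = (-7/2 + 13*I)*168 + 8665 = (-588 + 2184*I) + 8665 = 8077 + 2184*I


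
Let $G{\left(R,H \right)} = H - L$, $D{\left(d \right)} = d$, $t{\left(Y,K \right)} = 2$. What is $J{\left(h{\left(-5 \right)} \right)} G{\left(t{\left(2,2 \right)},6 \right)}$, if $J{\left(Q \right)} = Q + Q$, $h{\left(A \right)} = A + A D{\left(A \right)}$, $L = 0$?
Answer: $240$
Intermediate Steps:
$G{\left(R,H \right)} = H$ ($G{\left(R,H \right)} = H - 0 = H + 0 = H$)
$h{\left(A \right)} = A + A^{2}$ ($h{\left(A \right)} = A + A A = A + A^{2}$)
$J{\left(Q \right)} = 2 Q$
$J{\left(h{\left(-5 \right)} \right)} G{\left(t{\left(2,2 \right)},6 \right)} = 2 \left(- 5 \left(1 - 5\right)\right) 6 = 2 \left(\left(-5\right) \left(-4\right)\right) 6 = 2 \cdot 20 \cdot 6 = 40 \cdot 6 = 240$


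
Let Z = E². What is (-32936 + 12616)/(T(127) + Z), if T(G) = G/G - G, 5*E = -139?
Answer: -508000/16171 ≈ -31.414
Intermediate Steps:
E = -139/5 (E = (⅕)*(-139) = -139/5 ≈ -27.800)
T(G) = 1 - G
Z = 19321/25 (Z = (-139/5)² = 19321/25 ≈ 772.84)
(-32936 + 12616)/(T(127) + Z) = (-32936 + 12616)/((1 - 1*127) + 19321/25) = -20320/((1 - 127) + 19321/25) = -20320/(-126 + 19321/25) = -20320/16171/25 = -20320*25/16171 = -508000/16171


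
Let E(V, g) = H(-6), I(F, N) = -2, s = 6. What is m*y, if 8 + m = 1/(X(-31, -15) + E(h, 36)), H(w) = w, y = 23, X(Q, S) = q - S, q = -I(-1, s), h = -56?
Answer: -2001/11 ≈ -181.91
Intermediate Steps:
q = 2 (q = -1*(-2) = 2)
X(Q, S) = 2 - S
E(V, g) = -6
m = -87/11 (m = -8 + 1/((2 - 1*(-15)) - 6) = -8 + 1/((2 + 15) - 6) = -8 + 1/(17 - 6) = -8 + 1/11 = -87/11 ≈ -7.9091)
m*y = -87/11*23 = -2001/11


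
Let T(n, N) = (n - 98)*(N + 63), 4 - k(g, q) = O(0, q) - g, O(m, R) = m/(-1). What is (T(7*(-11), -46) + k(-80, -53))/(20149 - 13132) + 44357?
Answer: 103750006/2339 ≈ 44357.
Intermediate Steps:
O(m, R) = -m (O(m, R) = m*(-1) = -m)
k(g, q) = 4 + g (k(g, q) = 4 - (-1*0 - g) = 4 - (0 - g) = 4 - (-1)*g = 4 + g)
T(n, N) = (-98 + n)*(63 + N)
(T(7*(-11), -46) + k(-80, -53))/(20149 - 13132) + 44357 = ((-6174 - 98*(-46) + 63*(7*(-11)) - 322*(-11)) + (4 - 80))/(20149 - 13132) + 44357 = ((-6174 + 4508 + 63*(-77) - 46*(-77)) - 76)/7017 + 44357 = ((-6174 + 4508 - 4851 + 3542) - 76)*(1/7017) + 44357 = (-2975 - 76)*(1/7017) + 44357 = -3051*1/7017 + 44357 = -1017/2339 + 44357 = 103750006/2339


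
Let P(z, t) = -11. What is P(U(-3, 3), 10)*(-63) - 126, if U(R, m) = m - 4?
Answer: 567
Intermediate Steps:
U(R, m) = -4 + m
P(U(-3, 3), 10)*(-63) - 126 = -11*(-63) - 126 = 693 - 126 = 567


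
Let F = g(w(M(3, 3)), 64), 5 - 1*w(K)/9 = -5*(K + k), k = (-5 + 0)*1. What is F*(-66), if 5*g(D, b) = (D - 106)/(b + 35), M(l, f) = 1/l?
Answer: 542/15 ≈ 36.133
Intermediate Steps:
k = -5 (k = -5*1 = -5)
w(K) = -180 + 45*K (w(K) = 45 - (-45)*(K - 5) = 45 - (-45)*(-5 + K) = 45 - 9*(25 - 5*K) = 45 + (-225 + 45*K) = -180 + 45*K)
g(D, b) = (-106 + D)/(5*(35 + b)) (g(D, b) = ((D - 106)/(b + 35))/5 = ((-106 + D)/(35 + b))/5 = (-106 + D)/(5*(35 + b)))
F = -271/495 (F = (-106 + (-180 + 45/3))/(5*(35 + 64)) = (1/5)*(-106 + (-180 + 45*(1/3)))/99 = (1/5)*(1/99)*(-106 + (-180 + 15)) = (1/5)*(1/99)*(-106 - 165) = (1/5)*(1/99)*(-271) = -271/495 ≈ -0.54747)
F*(-66) = -271/495*(-66) = 542/15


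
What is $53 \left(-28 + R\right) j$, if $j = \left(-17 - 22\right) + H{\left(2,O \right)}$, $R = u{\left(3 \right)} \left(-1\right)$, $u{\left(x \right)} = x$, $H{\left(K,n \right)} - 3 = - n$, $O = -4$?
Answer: $52576$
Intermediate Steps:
$H{\left(K,n \right)} = 3 - n$
$R = -3$ ($R = 3 \left(-1\right) = -3$)
$j = -32$ ($j = \left(-17 - 22\right) + \left(3 - -4\right) = -39 + \left(3 + 4\right) = -39 + 7 = -32$)
$53 \left(-28 + R\right) j = 53 \left(-28 - 3\right) \left(-32\right) = 53 \left(-31\right) \left(-32\right) = \left(-1643\right) \left(-32\right) = 52576$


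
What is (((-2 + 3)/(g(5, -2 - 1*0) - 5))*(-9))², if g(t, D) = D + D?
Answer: 1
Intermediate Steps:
g(t, D) = 2*D
(((-2 + 3)/(g(5, -2 - 1*0) - 5))*(-9))² = (((-2 + 3)/(2*(-2 - 1*0) - 5))*(-9))² = ((1/(2*(-2 + 0) - 5))*(-9))² = ((1/(2*(-2) - 5))*(-9))² = ((1/(-4 - 5))*(-9))² = ((1/(-9))*(-9))² = ((1*(-⅑))*(-9))² = (-⅑*(-9))² = 1² = 1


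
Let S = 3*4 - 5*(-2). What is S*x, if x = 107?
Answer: 2354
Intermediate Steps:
S = 22 (S = 12 + 10 = 22)
S*x = 22*107 = 2354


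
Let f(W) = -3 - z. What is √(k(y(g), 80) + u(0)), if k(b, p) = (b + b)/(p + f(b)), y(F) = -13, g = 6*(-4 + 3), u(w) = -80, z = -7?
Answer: I*√141666/42 ≈ 8.9616*I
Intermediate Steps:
g = -6 (g = 6*(-1) = -6)
f(W) = 4 (f(W) = -3 - 1*(-7) = -3 + 7 = 4)
k(b, p) = 2*b/(4 + p) (k(b, p) = (b + b)/(p + 4) = (2*b)/(4 + p) = 2*b/(4 + p))
√(k(y(g), 80) + u(0)) = √(2*(-13)/(4 + 80) - 80) = √(2*(-13)/84 - 80) = √(2*(-13)*(1/84) - 80) = √(-13/42 - 80) = √(-3373/42) = I*√141666/42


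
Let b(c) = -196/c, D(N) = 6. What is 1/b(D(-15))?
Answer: -3/98 ≈ -0.030612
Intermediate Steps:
1/b(D(-15)) = 1/(-196/6) = 1/(-196*1/6) = 1/(-98/3) = -3/98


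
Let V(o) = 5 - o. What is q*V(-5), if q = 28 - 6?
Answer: 220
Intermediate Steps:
q = 22
q*V(-5) = 22*(5 - 1*(-5)) = 22*(5 + 5) = 22*10 = 220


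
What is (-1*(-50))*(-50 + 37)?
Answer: -650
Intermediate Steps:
(-1*(-50))*(-50 + 37) = 50*(-13) = -650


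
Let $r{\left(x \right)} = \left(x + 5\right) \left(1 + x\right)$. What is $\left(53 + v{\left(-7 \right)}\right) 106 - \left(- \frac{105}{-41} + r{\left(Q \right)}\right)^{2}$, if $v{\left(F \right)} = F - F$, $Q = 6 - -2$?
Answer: $- \frac{14585746}{1681} \approx -8676.8$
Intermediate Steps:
$Q = 8$ ($Q = 6 + 2 = 8$)
$v{\left(F \right)} = 0$
$r{\left(x \right)} = \left(1 + x\right) \left(5 + x\right)$ ($r{\left(x \right)} = \left(5 + x\right) \left(1 + x\right) = \left(1 + x\right) \left(5 + x\right)$)
$\left(53 + v{\left(-7 \right)}\right) 106 - \left(- \frac{105}{-41} + r{\left(Q \right)}\right)^{2} = \left(53 + 0\right) 106 - \left(- \frac{105}{-41} + \left(5 + 8^{2} + 6 \cdot 8\right)\right)^{2} = 53 \cdot 106 - \left(\left(-105\right) \left(- \frac{1}{41}\right) + \left(5 + 64 + 48\right)\right)^{2} = 5618 - \left(\frac{105}{41} + 117\right)^{2} = 5618 - \left(\frac{4902}{41}\right)^{2} = 5618 - \frac{24029604}{1681} = - \frac{14585746}{1681}$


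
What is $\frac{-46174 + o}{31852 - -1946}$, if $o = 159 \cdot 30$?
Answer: $- \frac{20702}{16899} \approx -1.225$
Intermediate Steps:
$o = 4770$
$\frac{-46174 + o}{31852 - -1946} = \frac{-46174 + 4770}{31852 - -1946} = - \frac{41404}{31852 + \left(-2008 + 3954\right)} = - \frac{41404}{31852 + 1946} = - \frac{41404}{33798} = \left(-41404\right) \frac{1}{33798} = - \frac{20702}{16899}$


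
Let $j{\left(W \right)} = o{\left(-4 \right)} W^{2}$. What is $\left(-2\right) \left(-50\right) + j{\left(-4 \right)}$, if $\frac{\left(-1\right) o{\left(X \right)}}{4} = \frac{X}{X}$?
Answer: $36$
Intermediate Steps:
$o{\left(X \right)} = -4$ ($o{\left(X \right)} = - 4 \frac{X}{X} = \left(-4\right) 1 = -4$)
$j{\left(W \right)} = - 4 W^{2}$
$\left(-2\right) \left(-50\right) + j{\left(-4 \right)} = \left(-2\right) \left(-50\right) - 4 \left(-4\right)^{2} = 100 - 64 = 36$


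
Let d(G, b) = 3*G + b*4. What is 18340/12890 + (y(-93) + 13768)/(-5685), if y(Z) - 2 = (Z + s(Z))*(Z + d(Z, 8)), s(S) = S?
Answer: -5922640/488531 ≈ -12.123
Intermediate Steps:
d(G, b) = 3*G + 4*b
y(Z) = 2 + 2*Z*(32 + 4*Z) (y(Z) = 2 + (Z + Z)*(Z + (3*Z + 4*8)) = 2 + (2*Z)*(Z + (3*Z + 32)) = 2 + (2*Z)*(Z + (32 + 3*Z)) = 2 + (2*Z)*(32 + 4*Z) = 2 + 2*Z*(32 + 4*Z))
18340/12890 + (y(-93) + 13768)/(-5685) = 18340/12890 + ((2 + 8*(-93)² + 64*(-93)) + 13768)/(-5685) = 18340*(1/12890) + ((2 + 8*8649 - 5952) + 13768)*(-1/5685) = 1834/1289 + ((2 + 69192 - 5952) + 13768)*(-1/5685) = 1834/1289 + (63242 + 13768)*(-1/5685) = 1834/1289 + 77010*(-1/5685) = 1834/1289 - 5134/379 = -5922640/488531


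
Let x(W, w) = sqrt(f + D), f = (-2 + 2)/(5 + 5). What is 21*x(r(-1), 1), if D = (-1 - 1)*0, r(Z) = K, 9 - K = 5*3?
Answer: 0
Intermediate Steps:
K = -6 (K = 9 - 5*3 = 9 - 1*15 = 9 - 15 = -6)
r(Z) = -6
D = 0 (D = -2*0 = 0)
f = 0 (f = 0/10 = 0*(1/10) = 0)
x(W, w) = 0 (x(W, w) = sqrt(0 + 0) = sqrt(0) = 0)
21*x(r(-1), 1) = 21*0 = 0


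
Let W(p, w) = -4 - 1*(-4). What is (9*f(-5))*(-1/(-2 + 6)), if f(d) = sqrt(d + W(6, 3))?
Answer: -9*I*sqrt(5)/4 ≈ -5.0312*I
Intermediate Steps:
W(p, w) = 0 (W(p, w) = -4 + 4 = 0)
f(d) = sqrt(d) (f(d) = sqrt(d + 0) = sqrt(d))
(9*f(-5))*(-1/(-2 + 6)) = (9*sqrt(-5))*(-1/(-2 + 6)) = (9*(I*sqrt(5)))*(-1/4) = (9*I*sqrt(5))*(-1*1/4) = (9*I*sqrt(5))*(-1/4) = -9*I*sqrt(5)/4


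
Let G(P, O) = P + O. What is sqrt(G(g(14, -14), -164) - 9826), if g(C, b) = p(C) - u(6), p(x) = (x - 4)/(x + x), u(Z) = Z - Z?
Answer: I*sqrt(1957970)/14 ≈ 99.948*I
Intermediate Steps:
u(Z) = 0
p(x) = (-4 + x)/(2*x) (p(x) = (-4 + x)/((2*x)) = (-4 + x)*(1/(2*x)) = (-4 + x)/(2*x))
g(C, b) = (-4 + C)/(2*C) (g(C, b) = (-4 + C)/(2*C) - 1*0 = (-4 + C)/(2*C) + 0 = (-4 + C)/(2*C))
G(P, O) = O + P
sqrt(G(g(14, -14), -164) - 9826) = sqrt((-164 + (1/2)*(-4 + 14)/14) - 9826) = sqrt((-164 + (1/2)*(1/14)*10) - 9826) = sqrt((-164 + 5/14) - 9826) = sqrt(-2291/14 - 9826) = sqrt(-139855/14) = I*sqrt(1957970)/14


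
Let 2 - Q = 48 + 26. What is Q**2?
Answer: 5184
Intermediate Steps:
Q = -72 (Q = 2 - (48 + 26) = 2 - 1*74 = 2 - 74 = -72)
Q**2 = (-72)**2 = 5184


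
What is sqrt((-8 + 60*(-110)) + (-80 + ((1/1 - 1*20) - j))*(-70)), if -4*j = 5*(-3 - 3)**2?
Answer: 2*I*sqrt(707) ≈ 53.179*I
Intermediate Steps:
j = -45 (j = -5*(-3 - 3)**2/4 = -5*(-6)**2/4 = -5*36/4 = -1/4*180 = -45)
sqrt((-8 + 60*(-110)) + (-80 + ((1/1 - 1*20) - j))*(-70)) = sqrt((-8 + 60*(-110)) + (-80 + ((1/1 - 1*20) - 1*(-45)))*(-70)) = sqrt((-8 - 6600) + (-80 + ((1 - 20) + 45))*(-70)) = sqrt(-6608 + (-80 + (-19 + 45))*(-70)) = sqrt(-6608 + (-80 + 26)*(-70)) = sqrt(-6608 - 54*(-70)) = sqrt(-6608 + 3780) = sqrt(-2828) = 2*I*sqrt(707)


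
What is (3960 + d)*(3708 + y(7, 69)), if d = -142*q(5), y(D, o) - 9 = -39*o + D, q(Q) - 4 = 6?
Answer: 2623820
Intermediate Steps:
q(Q) = 10 (q(Q) = 4 + 6 = 10)
y(D, o) = 9 + D - 39*o (y(D, o) = 9 + (-39*o + D) = 9 + (D - 39*o) = 9 + D - 39*o)
d = -1420 (d = -142*10 = -1420)
(3960 + d)*(3708 + y(7, 69)) = (3960 - 1420)*(3708 + (9 + 7 - 39*69)) = 2540*(3708 + (9 + 7 - 2691)) = 2540*(3708 - 2675) = 2540*1033 = 2623820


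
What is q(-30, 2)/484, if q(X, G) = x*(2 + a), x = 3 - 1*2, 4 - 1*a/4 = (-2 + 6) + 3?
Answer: -5/242 ≈ -0.020661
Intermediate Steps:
a = -12 (a = 16 - 4*((-2 + 6) + 3) = 16 - 4*(4 + 3) = 16 - 4*7 = 16 - 28 = -12)
x = 1 (x = 3 - 2 = 1)
q(X, G) = -10 (q(X, G) = 1*(2 - 12) = 1*(-10) = -10)
q(-30, 2)/484 = -10/484 = -10*1/484 = -5/242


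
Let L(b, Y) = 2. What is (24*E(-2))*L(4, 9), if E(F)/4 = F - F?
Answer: 0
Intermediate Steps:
E(F) = 0 (E(F) = 4*(F - F) = 4*0 = 0)
(24*E(-2))*L(4, 9) = (24*0)*2 = 0*2 = 0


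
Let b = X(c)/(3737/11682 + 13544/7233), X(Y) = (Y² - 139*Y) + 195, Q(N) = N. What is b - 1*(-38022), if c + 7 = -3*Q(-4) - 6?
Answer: 2357303115516/61750243 ≈ 38175.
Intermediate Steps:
c = -1 (c = -7 + (-3*(-4) - 6) = -7 + (12 - 6) = -7 + 6 = -1)
X(Y) = 195 + Y² - 139*Y
b = 9435376170/61750243 (b = (195 + (-1)² - 139*(-1))/(3737/11682 + 13544/7233) = (195 + 1 + 139)/(3737*(1/11682) + 13544*(1/7233)) = 335/(3737/11682 + 13544/7233) = 335/(61750243/28165302) = 335*(28165302/61750243) = 9435376170/61750243 ≈ 152.80)
b - 1*(-38022) = 9435376170/61750243 - 1*(-38022) = 9435376170/61750243 + 38022 = 2357303115516/61750243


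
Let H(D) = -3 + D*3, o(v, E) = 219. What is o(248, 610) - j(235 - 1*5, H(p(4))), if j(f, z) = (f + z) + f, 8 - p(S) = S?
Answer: -250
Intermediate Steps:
p(S) = 8 - S
H(D) = -3 + 3*D
j(f, z) = z + 2*f
o(248, 610) - j(235 - 1*5, H(p(4))) = 219 - ((-3 + 3*(8 - 1*4)) + 2*(235 - 1*5)) = 219 - ((-3 + 3*(8 - 4)) + 2*(235 - 5)) = 219 - ((-3 + 3*4) + 2*230) = 219 - ((-3 + 12) + 460) = 219 - (9 + 460) = 219 - 1*469 = 219 - 469 = -250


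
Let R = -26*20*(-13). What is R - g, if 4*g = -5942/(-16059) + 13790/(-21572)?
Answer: 4683709229353/692849496 ≈ 6760.1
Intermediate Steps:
R = 6760 (R = -520*(-13) = 6760)
g = -46636393/692849496 (g = (-5942/(-16059) + 13790/(-21572))/4 = (-5942*(-1/16059) + 13790*(-1/21572))/4 = (5942/16059 - 6895/10786)/4 = (¼)*(-46636393/173212374) = -46636393/692849496 ≈ -0.067311)
R - g = 6760 - 1*(-46636393/692849496) = 6760 + 46636393/692849496 = 4683709229353/692849496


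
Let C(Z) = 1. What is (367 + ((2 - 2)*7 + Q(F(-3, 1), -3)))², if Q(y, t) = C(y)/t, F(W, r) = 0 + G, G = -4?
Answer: 1210000/9 ≈ 1.3444e+5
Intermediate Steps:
F(W, r) = -4 (F(W, r) = 0 - 4 = -4)
Q(y, t) = 1/t
(367 + ((2 - 2)*7 + Q(F(-3, 1), -3)))² = (367 + ((2 - 2)*7 + 1/(-3)))² = (367 + (0*7 - ⅓))² = (367 + (0 - ⅓))² = (367 - ⅓)² = (1100/3)² = 1210000/9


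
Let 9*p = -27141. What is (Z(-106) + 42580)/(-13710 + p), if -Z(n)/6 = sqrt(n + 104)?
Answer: -127740/50177 + 18*I*sqrt(2)/50177 ≈ -2.5458 + 0.00050732*I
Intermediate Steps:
p = -9047/3 (p = (1/9)*(-27141) = -9047/3 ≈ -3015.7)
Z(n) = -6*sqrt(104 + n) (Z(n) = -6*sqrt(n + 104) = -6*sqrt(104 + n))
(Z(-106) + 42580)/(-13710 + p) = (-6*sqrt(104 - 106) + 42580)/(-13710 - 9047/3) = (-6*I*sqrt(2) + 42580)/(-50177/3) = (-6*I*sqrt(2) + 42580)*(-3/50177) = (42580 - 6*I*sqrt(2))*(-3/50177) = -127740/50177 + 18*I*sqrt(2)/50177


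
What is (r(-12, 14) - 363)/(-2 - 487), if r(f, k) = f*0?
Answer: 121/163 ≈ 0.74233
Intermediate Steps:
r(f, k) = 0
(r(-12, 14) - 363)/(-2 - 487) = (0 - 363)/(-2 - 487) = -363/(-489) = -363*(-1/489) = 121/163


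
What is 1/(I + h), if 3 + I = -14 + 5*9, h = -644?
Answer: -1/616 ≈ -0.0016234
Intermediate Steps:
I = 28 (I = -3 + (-14 + 5*9) = -3 + (-14 + 45) = -3 + 31 = 28)
1/(I + h) = 1/(28 - 644) = 1/(-616) = -1/616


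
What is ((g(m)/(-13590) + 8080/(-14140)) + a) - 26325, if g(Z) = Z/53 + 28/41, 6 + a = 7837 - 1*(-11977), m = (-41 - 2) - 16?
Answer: -269459200013/41343498 ≈ -6517.6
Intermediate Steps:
m = -59 (m = -43 - 16 = -59)
a = 19808 (a = -6 + (7837 - 1*(-11977)) = -6 + (7837 + 11977) = -6 + 19814 = 19808)
g(Z) = 28/41 + Z/53 (g(Z) = Z*(1/53) + 28*(1/41) = Z/53 + 28/41 = 28/41 + Z/53)
((g(m)/(-13590) + 8080/(-14140)) + a) - 26325 = (((28/41 + (1/53)*(-59))/(-13590) + 8080/(-14140)) + 19808) - 26325 = (((28/41 - 59/53)*(-1/13590) + 8080*(-1/14140)) + 19808) - 26325 = ((-935/2173*(-1/13590) - 4/7) + 19808) - 26325 = ((187/5906214 - 4/7) + 19808) - 26325 = (-23623547/41343498 + 19808) - 26325 = 818908384837/41343498 - 26325 = -269459200013/41343498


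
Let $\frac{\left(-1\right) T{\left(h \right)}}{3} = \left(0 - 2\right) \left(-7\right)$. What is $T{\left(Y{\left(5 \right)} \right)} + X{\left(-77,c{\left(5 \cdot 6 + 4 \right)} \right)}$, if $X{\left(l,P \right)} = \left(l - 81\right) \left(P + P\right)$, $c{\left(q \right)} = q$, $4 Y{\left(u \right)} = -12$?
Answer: $-10786$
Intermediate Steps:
$Y{\left(u \right)} = -3$ ($Y{\left(u \right)} = \frac{1}{4} \left(-12\right) = -3$)
$X{\left(l,P \right)} = 2 P \left(-81 + l\right)$ ($X{\left(l,P \right)} = \left(-81 + l\right) 2 P = 2 P \left(-81 + l\right)$)
$T{\left(h \right)} = -42$ ($T{\left(h \right)} = - 3 \left(0 - 2\right) \left(-7\right) = - 3 \left(\left(-2\right) \left(-7\right)\right) = \left(-3\right) 14 = -42$)
$T{\left(Y{\left(5 \right)} \right)} + X{\left(-77,c{\left(5 \cdot 6 + 4 \right)} \right)} = -42 + 2 \left(5 \cdot 6 + 4\right) \left(-81 - 77\right) = -42 + 2 \left(30 + 4\right) \left(-158\right) = -42 + 2 \cdot 34 \left(-158\right) = -42 - 10744 = -10786$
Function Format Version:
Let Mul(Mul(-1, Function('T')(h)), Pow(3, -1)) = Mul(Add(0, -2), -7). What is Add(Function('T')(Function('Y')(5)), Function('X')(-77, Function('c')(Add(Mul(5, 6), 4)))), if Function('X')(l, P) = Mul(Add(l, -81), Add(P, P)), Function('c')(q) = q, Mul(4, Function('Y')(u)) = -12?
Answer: -10786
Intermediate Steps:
Function('Y')(u) = -3 (Function('Y')(u) = Mul(Rational(1, 4), -12) = -3)
Function('X')(l, P) = Mul(2, P, Add(-81, l)) (Function('X')(l, P) = Mul(Add(-81, l), Mul(2, P)) = Mul(2, P, Add(-81, l)))
Function('T')(h) = -42 (Function('T')(h) = Mul(-3, Mul(Add(0, -2), -7)) = Mul(-3, Mul(-2, -7)) = Mul(-3, 14) = -42)
Add(Function('T')(Function('Y')(5)), Function('X')(-77, Function('c')(Add(Mul(5, 6), 4)))) = Add(-42, Mul(2, Add(Mul(5, 6), 4), Add(-81, -77))) = Add(-42, Mul(2, Add(30, 4), -158)) = Add(-42, Mul(2, 34, -158)) = Add(-42, -10744) = -10786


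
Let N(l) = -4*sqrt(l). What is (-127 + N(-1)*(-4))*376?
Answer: -47752 + 6016*I ≈ -47752.0 + 6016.0*I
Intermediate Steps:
(-127 + N(-1)*(-4))*376 = (-127 - 4*I*(-4))*376 = (-127 + 16*I)*376 = -47752 + 6016*I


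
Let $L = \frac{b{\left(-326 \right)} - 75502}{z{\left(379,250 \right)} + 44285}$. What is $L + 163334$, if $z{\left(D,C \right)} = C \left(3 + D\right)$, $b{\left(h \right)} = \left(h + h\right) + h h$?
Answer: $\frac{22831673312}{139785} \approx 1.6333 \cdot 10^{5}$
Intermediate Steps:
$b{\left(h \right)} = h^{2} + 2 h$ ($b{\left(h \right)} = 2 h + h^{2} = h^{2} + 2 h$)
$L = \frac{30122}{139785}$ ($L = \frac{- 326 \left(2 - 326\right) - 75502}{250 \left(3 + 379\right) + 44285} = \frac{\left(-326\right) \left(-324\right) - 75502}{250 \cdot 382 + 44285} = \frac{105624 - 75502}{95500 + 44285} = \frac{30122}{139785} \approx 0.21549$)
$L + 163334 = \frac{30122}{139785} + 163334 = \frac{22831673312}{139785}$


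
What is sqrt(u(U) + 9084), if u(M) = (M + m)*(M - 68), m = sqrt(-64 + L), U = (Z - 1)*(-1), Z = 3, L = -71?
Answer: sqrt(9224 - 210*I*sqrt(15)) ≈ 96.135 - 4.2301*I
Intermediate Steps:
U = -2 (U = (3 - 1)*(-1) = 2*(-1) = -2)
m = 3*I*sqrt(15) (m = sqrt(-64 - 71) = sqrt(-135) = 3*I*sqrt(15) ≈ 11.619*I)
u(M) = (-68 + M)*(M + 3*I*sqrt(15)) (u(M) = (M + 3*I*sqrt(15))*(M - 68) = (M + 3*I*sqrt(15))*(-68 + M) = (-68 + M)*(M + 3*I*sqrt(15)))
sqrt(u(U) + 9084) = sqrt(((-2)**2 - 68*(-2) - 204*I*sqrt(15) + 3*I*(-2)*sqrt(15)) + 9084) = sqrt((4 + 136 - 204*I*sqrt(15) - 6*I*sqrt(15)) + 9084) = sqrt((140 - 210*I*sqrt(15)) + 9084) = sqrt(9224 - 210*I*sqrt(15))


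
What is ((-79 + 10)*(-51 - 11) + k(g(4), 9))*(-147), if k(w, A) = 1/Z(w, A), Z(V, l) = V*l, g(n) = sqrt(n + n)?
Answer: -628866 - 49*sqrt(2)/12 ≈ -6.2887e+5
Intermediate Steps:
g(n) = sqrt(2)*sqrt(n) (g(n) = sqrt(2*n) = sqrt(2)*sqrt(n))
k(w, A) = 1/(A*w) (k(w, A) = 1/(w*A) = 1/(A*w))
((-79 + 10)*(-51 - 11) + k(g(4), 9))*(-147) = ((-79 + 10)*(-51 - 11) + 1/(9*((sqrt(2)*sqrt(4)))))*(-147) = (-69*(-62) + 1/(9*((sqrt(2)*2))))*(-147) = (4278 + 1/(9*((2*sqrt(2)))))*(-147) = (4278 + (sqrt(2)/4)/9)*(-147) = (4278 + sqrt(2)/36)*(-147) = -628866 - 49*sqrt(2)/12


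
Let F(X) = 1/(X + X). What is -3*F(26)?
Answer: -3/52 ≈ -0.057692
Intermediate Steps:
F(X) = 1/(2*X)
-3*F(26) = -3/(2*26) = -3*1/52 = -3/52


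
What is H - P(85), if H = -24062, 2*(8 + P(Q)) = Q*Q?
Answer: -55333/2 ≈ -27667.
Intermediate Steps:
P(Q) = -8 + Q²/2 (P(Q) = -8 + (Q*Q)/2 = -8 + Q²/2)
H - P(85) = -24062 - (-8 + (½)*85²) = -24062 - (-8 + (½)*7225) = -24062 - (-8 + 7225/2) = -24062 - 1*7209/2 = -24062 - 7209/2 = -55333/2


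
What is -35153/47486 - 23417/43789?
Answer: -2651294379/2079364454 ≈ -1.2751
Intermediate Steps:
-35153/47486 - 23417/43789 = -2651294379/2079364454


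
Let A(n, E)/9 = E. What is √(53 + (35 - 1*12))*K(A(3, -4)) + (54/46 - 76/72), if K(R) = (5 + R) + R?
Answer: 49/414 - 134*√19 ≈ -583.97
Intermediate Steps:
A(n, E) = 9*E
K(R) = 5 + 2*R
√(53 + (35 - 1*12))*K(A(3, -4)) + (54/46 - 76/72) = √(53 + (35 - 1*12))*(5 + 2*(9*(-4))) + (54/46 - 76/72) = √(53 + (35 - 12))*(5 + 2*(-36)) + (54*(1/46) - 76*1/72) = √(53 + 23)*(5 - 72) + (27/23 - 19/18) = √76*(-67) + 49/414 = (2*√19)*(-67) + 49/414 = -134*√19 + 49/414 = 49/414 - 134*√19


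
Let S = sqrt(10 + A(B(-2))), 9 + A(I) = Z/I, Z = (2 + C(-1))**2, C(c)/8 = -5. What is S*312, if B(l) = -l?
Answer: 312*sqrt(723) ≈ 8389.3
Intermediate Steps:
C(c) = -40 (C(c) = 8*(-5) = -40)
Z = 1444 (Z = (2 - 40)**2 = (-38)**2 = 1444)
A(I) = -9 + 1444/I
S = sqrt(723) (S = sqrt(10 + (-9 + 1444/((-1*(-2))))) = sqrt(10 + (-9 + 1444/2)) = sqrt(10 + (-9 + 1444*(1/2))) = sqrt(10 + (-9 + 722)) = sqrt(10 + 713) = sqrt(723) ≈ 26.889)
S*312 = sqrt(723)*312 = 312*sqrt(723)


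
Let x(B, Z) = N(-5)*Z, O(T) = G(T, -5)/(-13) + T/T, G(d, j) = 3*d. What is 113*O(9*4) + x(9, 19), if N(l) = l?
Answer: -11970/13 ≈ -920.77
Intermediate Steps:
O(T) = 1 - 3*T/13 (O(T) = (3*T)/(-13) + T/T = (3*T)*(-1/13) + 1 = -3*T/13 + 1 = 1 - 3*T/13)
x(B, Z) = -5*Z
113*O(9*4) + x(9, 19) = 113*(1 - 27*4/13) - 5*19 = 113*(1 - 3/13*36) - 95 = 113*(1 - 108/13) - 95 = 113*(-95/13) - 95 = -10735/13 - 95 = -11970/13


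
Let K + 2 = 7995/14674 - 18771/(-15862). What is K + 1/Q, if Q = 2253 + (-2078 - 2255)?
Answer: -2995556217/11003152160 ≈ -0.27225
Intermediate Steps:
K = -1437628/5289977 (K = -2 + (7995/14674 - 18771/(-15862)) = -2 + (7995*(1/14674) - 18771*(-1/15862)) = -2 + (7995/14674 + 18771/15862) = -2 + 9142326/5289977 = -1437628/5289977 ≈ -0.27176)
Q = -2080 (Q = 2253 - 4333 = -2080)
K + 1/Q = -1437628/5289977 + 1/(-2080) = -1437628/5289977 - 1/2080 = -2995556217/11003152160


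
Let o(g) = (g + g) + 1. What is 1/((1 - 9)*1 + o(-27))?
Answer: -1/61 ≈ -0.016393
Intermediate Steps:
o(g) = 1 + 2*g (o(g) = 2*g + 1 = 1 + 2*g)
1/((1 - 9)*1 + o(-27)) = 1/((1 - 9)*1 + (1 + 2*(-27))) = 1/(-8*1 + (1 - 54)) = 1/(-8 - 53) = 1/(-61) = -1/61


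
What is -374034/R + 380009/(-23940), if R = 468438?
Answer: -4451548331/267009660 ≈ -16.672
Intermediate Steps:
-374034/R + 380009/(-23940) = -374034/468438 + 380009/(-23940) = -374034*1/468438 + 380009*(-1/23940) = -62339/78073 - 54287/3420 = -4451548331/267009660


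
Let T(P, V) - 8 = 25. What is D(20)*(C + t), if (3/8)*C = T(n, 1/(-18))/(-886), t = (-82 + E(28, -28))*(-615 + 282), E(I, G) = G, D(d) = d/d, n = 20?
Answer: 16227046/443 ≈ 36630.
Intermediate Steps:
D(d) = 1
T(P, V) = 33 (T(P, V) = 8 + 25 = 33)
t = 36630 (t = (-82 - 28)*(-615 + 282) = -110*(-333) = 36630)
C = -44/443 (C = 8*(33/(-886))/3 = 8*(33*(-1/886))/3 = (8/3)*(-33/886) = -44/443 ≈ -0.099323)
D(20)*(C + t) = 1*(-44/443 + 36630) = 1*(16227046/443) = 16227046/443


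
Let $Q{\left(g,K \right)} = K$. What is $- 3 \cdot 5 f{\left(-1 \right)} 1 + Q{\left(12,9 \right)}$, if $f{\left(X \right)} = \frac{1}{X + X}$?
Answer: $\frac{33}{2} \approx 16.5$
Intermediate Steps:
$f{\left(X \right)} = \frac{1}{2 X}$
$- 3 \cdot 5 f{\left(-1 \right)} 1 + Q{\left(12,9 \right)} = - 3 \cdot 5 \frac{1}{2 \left(-1\right)} 1 + 9 = - 3 \cdot 5 \cdot \frac{1}{2} \left(-1\right) 1 + 9 = - 3 \cdot 5 \left(- \frac{1}{2}\right) 1 + 9 = - 3 \left(\left(- \frac{5}{2}\right) 1\right) + 9 = \left(-3\right) \left(- \frac{5}{2}\right) + 9 = \frac{15}{2} + 9 = \frac{33}{2}$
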